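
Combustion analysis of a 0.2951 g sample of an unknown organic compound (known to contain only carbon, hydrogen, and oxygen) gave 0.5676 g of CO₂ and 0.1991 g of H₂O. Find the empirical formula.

mol C = 0.5676 g CO₂ ÷ 44.009 g/mol = 0.012897 mol
mol H = 2 × 0.1991 g H₂O ÷ 18.015 g/mol = 0.022104 mol
mass O = 0.2951 − (0.15491 + 0.022281) = 0.11791 g → mol O = 0.11791 ÷ 15.999 = 0.0073698 mol
Divide by the smallest (0.0073698 mol): C 1.750, H 2.999, O 1.000
Multiplying each by 4 gives whole numbers: C 7.00, H 12.00, O 4.00

C7H12O4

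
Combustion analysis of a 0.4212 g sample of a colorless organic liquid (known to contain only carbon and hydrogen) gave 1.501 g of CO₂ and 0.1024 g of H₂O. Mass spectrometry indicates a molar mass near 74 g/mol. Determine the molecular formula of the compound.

mol C = 1.501 g CO₂ ÷ 44.009 g/mol = 0.034107 mol
mol H = 2 × 0.1024 g H₂O ÷ 18.015 g/mol = 0.011368 mol
Divide by the smallest (0.011368 mol): C 3.000, H 1.000
Empirical formula: C3H
Empirical-formula mass = 37.04 g/mol; 74 ÷ 37.04 ≈ 2, so the molecular formula is C6H2.

C6H2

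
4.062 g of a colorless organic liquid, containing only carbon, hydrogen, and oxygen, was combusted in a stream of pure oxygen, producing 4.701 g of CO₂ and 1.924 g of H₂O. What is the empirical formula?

mol C = 4.701 g CO₂ ÷ 44.009 g/mol = 0.10682 mol
mol H = 2 × 1.924 g H₂O ÷ 18.015 g/mol = 0.21360 mol
mass O = 4.062 − (1.2830 + 0.21531) = 2.5637 g → mol O = 2.5637 ÷ 15.999 = 0.16024 mol
Divide by the smallest (0.10682 mol): C 1.000, H 2.000, O 1.500
Multiplying each by 2 gives whole numbers: C 2.00, H 4.00, O 3.00

C2H4O3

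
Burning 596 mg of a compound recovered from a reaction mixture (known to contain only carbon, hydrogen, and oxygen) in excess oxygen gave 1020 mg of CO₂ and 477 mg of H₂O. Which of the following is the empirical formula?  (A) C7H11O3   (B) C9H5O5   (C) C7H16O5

(C) C7H16O5

mol C = 1.02 g CO₂ ÷ 44.009 g/mol = 0.02318 mol
mol H = 2 × 0.477 g H₂O ÷ 18.015 g/mol = 0.05296 mol
mass O = 0.596 − (0.2784 + 0.05338) = 0.2642 g → mol O = 0.2642 ÷ 15.999 = 0.01652 mol
Divide by the smallest (0.01652 mol): C 1.403, H 3.206, O 1.000
Multiplying each by 5 gives whole numbers: C 7.02, H 16.03, O 5.00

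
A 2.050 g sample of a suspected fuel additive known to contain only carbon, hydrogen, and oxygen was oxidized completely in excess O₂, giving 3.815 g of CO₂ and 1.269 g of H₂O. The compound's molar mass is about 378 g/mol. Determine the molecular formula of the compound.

mol C = 3.815 g CO₂ ÷ 44.009 g/mol = 0.086687 mol
mol H = 2 × 1.269 g H₂O ÷ 18.015 g/mol = 0.14088 mol
mass O = 2.050 − (1.0412 + 0.14201) = 0.86680 g → mol O = 0.86680 ÷ 15.999 = 0.054178 mol
Divide by the smallest (0.054178 mol): C 1.600, H 2.600, O 1.000
Multiplying each by 5 gives whole numbers: C 8.00, H 13.00, O 5.00
Empirical formula: C8H13O5
Empirical-formula mass = 189.19 g/mol; 378 ÷ 189.19 ≈ 2, so the molecular formula is C16H26O10.

C16H26O10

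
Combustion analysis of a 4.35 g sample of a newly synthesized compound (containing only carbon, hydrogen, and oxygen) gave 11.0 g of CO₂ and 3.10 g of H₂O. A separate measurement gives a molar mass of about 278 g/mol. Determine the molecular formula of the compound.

C16H22O4

mol C = 11.0 g CO₂ ÷ 44.009 g/mol = 0.2499 mol
mol H = 2 × 3.10 g H₂O ÷ 18.015 g/mol = 0.3442 mol
mass O = 4.35 − (3.002 + 0.3469) = 1.001 g → mol O = 1.001 ÷ 15.999 = 0.06256 mol
Divide by the smallest (0.06256 mol): C 3.995, H 5.501, O 1.000
Multiplying each by 2 gives whole numbers: C 7.99, H 11.00, O 2.00
Empirical formula: C8H11O2
Empirical-formula mass = 139.17 g/mol; 278 ÷ 139.17 ≈ 2, so the molecular formula is C16H22O4.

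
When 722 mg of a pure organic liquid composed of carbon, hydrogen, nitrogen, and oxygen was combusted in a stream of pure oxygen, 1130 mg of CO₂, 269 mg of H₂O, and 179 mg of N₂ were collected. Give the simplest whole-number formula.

mol C = 1.13 g CO₂ ÷ 44.009 g/mol = 0.02568 mol
mol H = 2 × 0.269 g H₂O ÷ 18.015 g/mol = 0.02986 mol
mol N = 2 × 0.179 g N₂ ÷ 28.014 g/mol = 0.01278 mol
mass O = 0.722 − (0.3084 + 0.03010 + 0.1790) = 0.2045 g → mol O = 0.2045 ÷ 15.999 = 0.01278 mol
Divide by the smallest (0.01278 mol): C 2.009, H 2.337, N 1.000, O 1.000
Multiplying each by 3 gives whole numbers: C 6.03, H 7.01, N 3.00, O 3.00

C6H7N3O3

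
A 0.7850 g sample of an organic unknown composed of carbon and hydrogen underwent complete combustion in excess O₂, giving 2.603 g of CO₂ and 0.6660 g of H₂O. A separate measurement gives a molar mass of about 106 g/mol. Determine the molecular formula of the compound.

C8H10

mol C = 2.603 g CO₂ ÷ 44.009 g/mol = 0.059147 mol
mol H = 2 × 0.6660 g H₂O ÷ 18.015 g/mol = 0.073938 mol
Divide by the smallest (0.059147 mol): C 1.000, H 1.250
Multiplying each by 4 gives whole numbers: C 4.00, H 5.00
Empirical formula: C4H5
Empirical-formula mass = 53.08 g/mol; 106 ÷ 53.08 ≈ 2, so the molecular formula is C8H10.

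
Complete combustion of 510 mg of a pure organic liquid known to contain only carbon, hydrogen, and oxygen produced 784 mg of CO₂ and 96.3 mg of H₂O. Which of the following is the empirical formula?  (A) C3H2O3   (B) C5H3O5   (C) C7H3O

(B) C5H3O5

mol C = 0.784 g CO₂ ÷ 44.009 g/mol = 0.01781 mol
mol H = 2 × 0.0963 g H₂O ÷ 18.015 g/mol = 0.01069 mol
mass O = 0.510 − (0.2140 + 0.01078) = 0.2853 g → mol O = 0.2853 ÷ 15.999 = 0.01783 mol
Divide by the smallest (0.01069 mol): C 1.666, H 1.000, O 1.668
Multiplying each by 3 gives whole numbers: C 5.00, H 3.00, O 5.00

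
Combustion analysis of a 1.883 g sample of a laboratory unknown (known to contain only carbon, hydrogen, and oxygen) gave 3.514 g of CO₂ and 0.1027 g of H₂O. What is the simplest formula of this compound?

C7HO5

mol C = 3.514 g CO₂ ÷ 44.009 g/mol = 0.079847 mol
mol H = 2 × 0.1027 g H₂O ÷ 18.015 g/mol = 0.011402 mol
mass O = 1.883 − (0.95905 + 0.011493) = 0.91246 g → mol O = 0.91246 ÷ 15.999 = 0.057032 mol
Divide by the smallest (0.011402 mol): C 7.003, H 1.000, O 5.002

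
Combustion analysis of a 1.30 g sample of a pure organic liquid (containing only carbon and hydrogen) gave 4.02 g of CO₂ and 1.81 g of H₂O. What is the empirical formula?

C5H11

mol C = 4.02 g CO₂ ÷ 44.009 g/mol = 0.09134 mol
mol H = 2 × 1.81 g H₂O ÷ 18.015 g/mol = 0.2009 mol
Divide by the smallest (0.09134 mol): C 1.000, H 2.200
Multiplying each by 5 gives whole numbers: C 5.00, H 11.00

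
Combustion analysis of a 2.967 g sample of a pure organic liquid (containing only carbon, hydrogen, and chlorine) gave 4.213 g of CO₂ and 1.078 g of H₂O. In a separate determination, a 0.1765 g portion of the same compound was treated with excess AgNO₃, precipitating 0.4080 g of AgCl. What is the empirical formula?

C4H5Cl2

mol C = 4.213 g CO₂ ÷ 44.009 g/mol = 0.095730 mol
mol H = 2 × 1.078 g H₂O ÷ 18.015 g/mol = 0.11968 mol
From the AgCl data: mol Cl per gram of compound = (0.4080 ÷ 143.318) ÷ 0.1765 = 0.016129 mol/g, so in the 2.967 g combustion sample mol Cl = 0.047856 mol
Divide by the smallest (0.047856 mol): C 2.000, H 2.501, Cl 1.000
Multiplying each by 2 gives whole numbers: C 4.00, H 5.00, Cl 2.00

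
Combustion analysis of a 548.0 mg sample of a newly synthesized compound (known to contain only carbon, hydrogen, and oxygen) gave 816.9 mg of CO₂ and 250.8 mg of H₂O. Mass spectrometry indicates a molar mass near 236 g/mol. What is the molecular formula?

C8H12O8

mol C = 0.8169 g CO₂ ÷ 44.009 g/mol = 0.018562 mol
mol H = 2 × 0.2508 g H₂O ÷ 18.015 g/mol = 0.027843 mol
mass O = 0.5480 − (0.22295 + 0.028066) = 0.29698 g → mol O = 0.29698 ÷ 15.999 = 0.018563 mol
Divide by the smallest (0.018562 mol): C 1.000, H 1.500, O 1.000
Multiplying each by 2 gives whole numbers: C 2.00, H 3.00, O 2.00
Empirical formula: C2H3O2
Empirical-formula mass = 59.04 g/mol; 236 ÷ 59.04 ≈ 4, so the molecular formula is C8H12O8.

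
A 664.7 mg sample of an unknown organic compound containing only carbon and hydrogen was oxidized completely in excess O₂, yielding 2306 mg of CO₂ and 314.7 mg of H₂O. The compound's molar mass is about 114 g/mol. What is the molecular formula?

C9H6

mol C = 2.306 g CO₂ ÷ 44.009 g/mol = 0.052398 mol
mol H = 2 × 0.3147 g H₂O ÷ 18.015 g/mol = 0.034938 mol
Divide by the smallest (0.034938 mol): C 1.500, H 1.000
Multiplying each by 2 gives whole numbers: C 3.00, H 2.00
Empirical formula: C3H2
Empirical-formula mass = 38.05 g/mol; 114 ÷ 38.05 ≈ 3, so the molecular formula is C9H6.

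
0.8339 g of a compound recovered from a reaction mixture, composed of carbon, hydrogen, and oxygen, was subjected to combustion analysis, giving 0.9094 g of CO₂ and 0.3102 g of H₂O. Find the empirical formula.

mol C = 0.9094 g CO₂ ÷ 44.009 g/mol = 0.020664 mol
mol H = 2 × 0.3102 g H₂O ÷ 18.015 g/mol = 0.034438 mol
mass O = 0.8339 − (0.24819 + 0.034713) = 0.55099 g → mol O = 0.55099 ÷ 15.999 = 0.034439 mol
Divide by the smallest (0.020664 mol): C 1.000, H 1.667, O 1.667
Multiplying each by 3 gives whole numbers: C 3.00, H 5.00, O 5.00

C3H5O5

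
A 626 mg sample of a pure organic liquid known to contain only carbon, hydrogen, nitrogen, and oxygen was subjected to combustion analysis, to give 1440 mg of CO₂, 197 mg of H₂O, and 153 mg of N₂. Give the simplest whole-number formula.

mol C = 1.44 g CO₂ ÷ 44.009 g/mol = 0.03272 mol
mol H = 2 × 0.197 g H₂O ÷ 18.015 g/mol = 0.02187 mol
mol N = 2 × 0.153 g N₂ ÷ 28.014 g/mol = 0.01092 mol
mass O = 0.626 − (0.3930 + 0.02205 + 0.1530) = 0.05795 g → mol O = 0.05795 ÷ 15.999 = 0.003622 mol
Divide by the smallest (0.003622 mol): C 9.034, H 6.038, N 3.016, O 1.000

C9H6N3O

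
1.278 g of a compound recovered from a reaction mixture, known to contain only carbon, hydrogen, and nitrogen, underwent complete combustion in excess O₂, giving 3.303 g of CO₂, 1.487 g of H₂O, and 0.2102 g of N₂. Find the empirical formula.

mol C = 3.303 g CO₂ ÷ 44.009 g/mol = 0.075053 mol
mol H = 2 × 1.487 g H₂O ÷ 18.015 g/mol = 0.16508 mol
mol N = 2 × 0.2102 g N₂ ÷ 28.014 g/mol = 0.015007 mol
Divide by the smallest (0.015007 mol): C 5.001, H 11.001, N 1.000

C5H11N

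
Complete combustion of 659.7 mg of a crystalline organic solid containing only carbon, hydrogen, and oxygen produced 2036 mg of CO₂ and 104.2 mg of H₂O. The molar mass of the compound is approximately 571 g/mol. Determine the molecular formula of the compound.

C40H10O5

mol C = 2.036 g CO₂ ÷ 44.009 g/mol = 0.046263 mol
mol H = 2 × 0.1042 g H₂O ÷ 18.015 g/mol = 0.011568 mol
mass O = 0.6597 − (0.55567 + 0.011661) = 0.092371 g → mol O = 0.092371 ÷ 15.999 = 0.0057736 mol
Divide by the smallest (0.0057736 mol): C 8.013, H 2.004, O 1.000
Empirical formula: C8H2O
Empirical-formula mass = 114.10 g/mol; 571 ÷ 114.10 ≈ 5, so the molecular formula is C40H10O5.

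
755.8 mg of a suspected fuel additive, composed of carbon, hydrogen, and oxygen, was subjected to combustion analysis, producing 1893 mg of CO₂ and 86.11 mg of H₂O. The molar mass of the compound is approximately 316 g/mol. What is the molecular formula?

mol C = 1.893 g CO₂ ÷ 44.009 g/mol = 0.043014 mol
mol H = 2 × 0.08611 g H₂O ÷ 18.015 g/mol = 0.0095598 mol
mass O = 0.7558 − (0.51664 + 0.0096363) = 0.22952 g → mol O = 0.22952 ÷ 15.999 = 0.014346 mol
Divide by the smallest (0.0095598 mol): C 4.499, H 1.000, O 1.501
Multiplying each by 2 gives whole numbers: C 9.00, H 2.00, O 3.00
Empirical formula: C9H2O3
Empirical-formula mass = 158.11 g/mol; 316 ÷ 158.11 ≈ 2, so the molecular formula is C18H4O6.

C18H4O6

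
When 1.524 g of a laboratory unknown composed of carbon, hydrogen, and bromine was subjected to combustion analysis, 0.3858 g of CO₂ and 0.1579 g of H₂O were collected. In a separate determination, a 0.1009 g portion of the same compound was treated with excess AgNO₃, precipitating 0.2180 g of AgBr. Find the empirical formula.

CH2Br2

mol C = 0.3858 g CO₂ ÷ 44.009 g/mol = 0.0087664 mol
mol H = 2 × 0.1579 g H₂O ÷ 18.015 g/mol = 0.017530 mol
From the AgBr data: mol Br per gram of compound = (0.2180 ÷ 187.772) ÷ 0.1009 = 0.011506 mol/g, so in the 1.524 g combustion sample mol Br = 0.017536 mol
Divide by the smallest (0.0087664 mol): C 1.000, H 2.000, Br 2.000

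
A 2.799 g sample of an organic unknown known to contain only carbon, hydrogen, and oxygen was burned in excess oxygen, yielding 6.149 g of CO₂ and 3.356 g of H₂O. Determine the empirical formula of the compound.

C3H8O

mol C = 6.149 g CO₂ ÷ 44.009 g/mol = 0.13972 mol
mol H = 2 × 3.356 g H₂O ÷ 18.015 g/mol = 0.37258 mol
mass O = 2.799 − (1.6782 + 0.37556) = 0.74525 g → mol O = 0.74525 ÷ 15.999 = 0.046581 mol
Divide by the smallest (0.046581 mol): C 3.000, H 7.999, O 1.000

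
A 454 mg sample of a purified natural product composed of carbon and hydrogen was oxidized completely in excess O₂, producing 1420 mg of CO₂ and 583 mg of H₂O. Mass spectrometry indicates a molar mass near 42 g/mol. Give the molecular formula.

mol C = 1.42 g CO₂ ÷ 44.009 g/mol = 0.03227 mol
mol H = 2 × 0.583 g H₂O ÷ 18.015 g/mol = 0.06472 mol
Divide by the smallest (0.03227 mol): C 1.000, H 2.006
Empirical formula: CH2
Empirical-formula mass = 14.03 g/mol; 42 ÷ 14.03 ≈ 3, so the molecular formula is C3H6.

C3H6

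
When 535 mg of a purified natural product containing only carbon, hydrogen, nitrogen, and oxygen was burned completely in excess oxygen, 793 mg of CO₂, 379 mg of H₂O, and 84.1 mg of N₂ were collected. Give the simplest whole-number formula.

C3H7NO2

mol C = 0.793 g CO₂ ÷ 44.009 g/mol = 0.01802 mol
mol H = 2 × 0.379 g H₂O ÷ 18.015 g/mol = 0.04208 mol
mol N = 2 × 0.0841 g N₂ ÷ 28.014 g/mol = 0.006004 mol
mass O = 0.535 − (0.2164 + 0.04241 + 0.08410) = 0.1921 g → mol O = 0.1921 ÷ 15.999 = 0.01200 mol
Divide by the smallest (0.006004 mol): C 3.001, H 7.008, N 1.000, O 1.999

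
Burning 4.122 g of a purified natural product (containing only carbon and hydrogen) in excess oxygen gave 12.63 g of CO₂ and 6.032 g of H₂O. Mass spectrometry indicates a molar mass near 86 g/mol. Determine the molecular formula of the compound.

C6H14

mol C = 12.63 g CO₂ ÷ 44.009 g/mol = 0.28699 mol
mol H = 2 × 6.032 g H₂O ÷ 18.015 g/mol = 0.66966 mol
Divide by the smallest (0.28699 mol): C 1.000, H 2.333
Multiplying each by 3 gives whole numbers: C 3.00, H 7.00
Empirical formula: C3H7
Empirical-formula mass = 43.09 g/mol; 86 ÷ 43.09 ≈ 2, so the molecular formula is C6H14.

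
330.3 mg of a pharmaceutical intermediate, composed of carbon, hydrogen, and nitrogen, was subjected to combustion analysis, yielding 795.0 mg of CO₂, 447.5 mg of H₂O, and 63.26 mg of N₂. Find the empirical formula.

mol C = 0.7950 g CO₂ ÷ 44.009 g/mol = 0.018064 mol
mol H = 2 × 0.4475 g H₂O ÷ 18.015 g/mol = 0.049681 mol
mol N = 2 × 0.06326 g N₂ ÷ 28.014 g/mol = 0.0045163 mol
Divide by the smallest (0.0045163 mol): C 4.000, H 11.000, N 1.000

C4H11N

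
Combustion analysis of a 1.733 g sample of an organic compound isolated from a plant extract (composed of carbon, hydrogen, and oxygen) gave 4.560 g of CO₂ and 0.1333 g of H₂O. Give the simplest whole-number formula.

mol C = 4.560 g CO₂ ÷ 44.009 g/mol = 0.10362 mol
mol H = 2 × 0.1333 g H₂O ÷ 18.015 g/mol = 0.014799 mol
mass O = 1.733 − (1.2445 + 0.014917) = 0.47356 g → mol O = 0.47356 ÷ 15.999 = 0.029599 mol
Divide by the smallest (0.014799 mol): C 7.002, H 1.000, O 2.000

C7HO2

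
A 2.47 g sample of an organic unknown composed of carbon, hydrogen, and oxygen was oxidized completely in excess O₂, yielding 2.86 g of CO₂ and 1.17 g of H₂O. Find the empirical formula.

mol C = 2.86 g CO₂ ÷ 44.009 g/mol = 0.06499 mol
mol H = 2 × 1.17 g H₂O ÷ 18.015 g/mol = 0.1299 mol
mass O = 2.47 − (0.7806 + 0.1309) = 1.559 g → mol O = 1.559 ÷ 15.999 = 0.09741 mol
Divide by the smallest (0.06499 mol): C 1.000, H 1.999, O 1.499
Multiplying each by 2 gives whole numbers: C 2.00, H 4.00, O 3.00

C2H4O3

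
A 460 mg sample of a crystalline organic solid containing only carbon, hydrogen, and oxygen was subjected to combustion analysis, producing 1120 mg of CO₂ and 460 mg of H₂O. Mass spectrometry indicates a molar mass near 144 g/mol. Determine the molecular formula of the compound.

mol C = 1.12 g CO₂ ÷ 44.009 g/mol = 0.02545 mol
mol H = 2 × 0.460 g H₂O ÷ 18.015 g/mol = 0.05107 mol
mass O = 0.460 − (0.3057 + 0.05148) = 0.1029 g → mol O = 0.1029 ÷ 15.999 = 0.006429 mol
Divide by the smallest (0.006429 mol): C 3.959, H 7.944, O 1.000
Empirical formula: C4H8O
Empirical-formula mass = 72.11 g/mol; 144 ÷ 72.11 ≈ 2, so the molecular formula is C8H16O2.

C8H16O2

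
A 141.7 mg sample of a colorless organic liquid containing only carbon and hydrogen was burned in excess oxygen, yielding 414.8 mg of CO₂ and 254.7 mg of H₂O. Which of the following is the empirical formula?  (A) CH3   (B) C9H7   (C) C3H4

(A) CH3

mol C = 0.4148 g CO₂ ÷ 44.009 g/mol = 0.0094253 mol
mol H = 2 × 0.2547 g H₂O ÷ 18.015 g/mol = 0.028276 mol
Divide by the smallest (0.0094253 mol): C 1.000, H 3.000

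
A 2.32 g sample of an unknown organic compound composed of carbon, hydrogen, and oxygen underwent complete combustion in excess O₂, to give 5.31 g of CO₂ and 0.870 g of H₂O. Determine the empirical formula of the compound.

mol C = 5.31 g CO₂ ÷ 44.009 g/mol = 0.1207 mol
mol H = 2 × 0.870 g H₂O ÷ 18.015 g/mol = 0.09659 mol
mass O = 2.32 − (1.449 + 0.09736) = 0.7734 g → mol O = 0.7734 ÷ 15.999 = 0.04834 mol
Divide by the smallest (0.04834 mol): C 2.496, H 1.998, O 1.000
Multiplying each by 2 gives whole numbers: C 4.99, H 4.00, O 2.00

C5H4O2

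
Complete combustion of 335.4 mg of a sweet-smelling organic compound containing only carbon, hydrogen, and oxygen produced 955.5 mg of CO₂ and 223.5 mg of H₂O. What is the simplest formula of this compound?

C7H8O

mol C = 0.9555 g CO₂ ÷ 44.009 g/mol = 0.021711 mol
mol H = 2 × 0.2235 g H₂O ÷ 18.015 g/mol = 0.024813 mol
mass O = 0.3354 − (0.26078 + 0.025011) = 0.049612 g → mol O = 0.049612 ÷ 15.999 = 0.0031010 mol
Divide by the smallest (0.0031010 mol): C 7.002, H 8.002, O 1.000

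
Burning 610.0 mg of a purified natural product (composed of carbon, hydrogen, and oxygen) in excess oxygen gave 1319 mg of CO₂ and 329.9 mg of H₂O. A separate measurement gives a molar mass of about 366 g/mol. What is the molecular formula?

mol C = 1.319 g CO₂ ÷ 44.009 g/mol = 0.029971 mol
mol H = 2 × 0.3299 g H₂O ÷ 18.015 g/mol = 0.036625 mol
mass O = 0.6100 − (0.35998 + 0.036918) = 0.21310 g → mol O = 0.21310 ÷ 15.999 = 0.013319 mol
Divide by the smallest (0.013319 mol): C 2.250, H 2.750, O 1.000
Multiplying each by 4 gives whole numbers: C 9.00, H 11.00, O 4.00
Empirical formula: C9H11O4
Empirical-formula mass = 183.18 g/mol; 366 ÷ 183.18 ≈ 2, so the molecular formula is C18H22O8.

C18H22O8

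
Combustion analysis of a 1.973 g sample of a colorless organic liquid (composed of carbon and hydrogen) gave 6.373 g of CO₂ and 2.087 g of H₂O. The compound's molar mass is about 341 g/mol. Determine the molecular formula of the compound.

mol C = 6.373 g CO₂ ÷ 44.009 g/mol = 0.14481 mol
mol H = 2 × 2.087 g H₂O ÷ 18.015 g/mol = 0.23170 mol
Divide by the smallest (0.14481 mol): C 1.000, H 1.600
Multiplying each by 5 gives whole numbers: C 5.00, H 8.00
Empirical formula: C5H8
Empirical-formula mass = 68.12 g/mol; 341 ÷ 68.12 ≈ 5, so the molecular formula is C25H40.

C25H40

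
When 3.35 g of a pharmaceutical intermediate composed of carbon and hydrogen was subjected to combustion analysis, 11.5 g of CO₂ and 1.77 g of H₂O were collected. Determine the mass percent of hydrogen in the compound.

mol C = 11.5 g CO₂ ÷ 44.009 g/mol = 0.2613 mol
mol H = 2 × 1.77 g H₂O ÷ 18.015 g/mol = 0.1965 mol
mass % H = 0.1981 g ÷ 3.35 g × 100%

5.9%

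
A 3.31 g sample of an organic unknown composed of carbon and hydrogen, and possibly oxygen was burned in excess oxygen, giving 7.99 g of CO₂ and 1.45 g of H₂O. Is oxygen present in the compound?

yes

mol C = 7.99 g CO₂ ÷ 44.009 g/mol = 0.1816 mol
mol H = 2 × 1.45 g H₂O ÷ 18.015 g/mol = 0.1610 mol
C and H account for only 2.343 g of the 3.31 g sample; the remaining 0.9671 g must be oxygen.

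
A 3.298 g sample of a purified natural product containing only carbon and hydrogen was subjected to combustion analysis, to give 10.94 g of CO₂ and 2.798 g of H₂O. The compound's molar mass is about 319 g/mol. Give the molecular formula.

C24H30

mol C = 10.94 g CO₂ ÷ 44.009 g/mol = 0.24859 mol
mol H = 2 × 2.798 g H₂O ÷ 18.015 g/mol = 0.31063 mol
Divide by the smallest (0.24859 mol): C 1.000, H 1.250
Multiplying each by 4 gives whole numbers: C 4.00, H 5.00
Empirical formula: C4H5
Empirical-formula mass = 53.08 g/mol; 319 ÷ 53.08 ≈ 6, so the molecular formula is C24H30.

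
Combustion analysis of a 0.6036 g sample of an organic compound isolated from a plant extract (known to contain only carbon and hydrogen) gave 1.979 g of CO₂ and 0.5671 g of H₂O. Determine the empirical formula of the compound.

mol C = 1.979 g CO₂ ÷ 44.009 g/mol = 0.044968 mol
mol H = 2 × 0.5671 g H₂O ÷ 18.015 g/mol = 0.062959 mol
Divide by the smallest (0.044968 mol): C 1.000, H 1.400
Multiplying each by 5 gives whole numbers: C 5.00, H 7.00

C5H7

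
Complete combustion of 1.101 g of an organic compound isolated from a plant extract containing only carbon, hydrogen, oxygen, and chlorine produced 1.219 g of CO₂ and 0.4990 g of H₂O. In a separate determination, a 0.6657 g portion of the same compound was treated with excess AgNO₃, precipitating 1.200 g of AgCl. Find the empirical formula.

mol C = 1.219 g CO₂ ÷ 44.009 g/mol = 0.027699 mol
mol H = 2 × 0.4990 g H₂O ÷ 18.015 g/mol = 0.055398 mol
From the AgCl data: mol Cl per gram of compound = (1.200 ÷ 143.318) ÷ 0.6657 = 0.012578 mol/g, so in the 1.101 g combustion sample mol Cl = 0.013848 mol
mass O = 1.101 − (0.33269 + 0.055841 + 0.49091) = 0.22155 g → mol O = 0.22155 ÷ 15.999 = 0.013848 mol
Divide by the smallest (0.013848 mol): C 2.000, H 4.000, Cl 1.000, O 1.000

C2H4ClO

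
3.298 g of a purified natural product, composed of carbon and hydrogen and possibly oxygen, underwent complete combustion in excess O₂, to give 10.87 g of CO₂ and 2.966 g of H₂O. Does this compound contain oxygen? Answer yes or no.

no

mol C = 10.87 g CO₂ ÷ 44.009 g/mol = 0.24699 mol
mol H = 2 × 2.966 g H₂O ÷ 18.015 g/mol = 0.32928 mol
C and H together account for 3.2986 g — essentially the entire 3.298 g sample — so the compound contains no oxygen.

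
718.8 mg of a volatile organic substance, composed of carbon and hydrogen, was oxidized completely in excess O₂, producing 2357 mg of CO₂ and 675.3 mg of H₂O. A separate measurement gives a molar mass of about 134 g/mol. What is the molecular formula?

mol C = 2.357 g CO₂ ÷ 44.009 g/mol = 0.053557 mol
mol H = 2 × 0.6753 g H₂O ÷ 18.015 g/mol = 0.074971 mol
Divide by the smallest (0.053557 mol): C 1.000, H 1.400
Multiplying each by 5 gives whole numbers: C 5.00, H 7.00
Empirical formula: C5H7
Empirical-formula mass = 67.11 g/mol; 134 ÷ 67.11 ≈ 2, so the molecular formula is C10H14.

C10H14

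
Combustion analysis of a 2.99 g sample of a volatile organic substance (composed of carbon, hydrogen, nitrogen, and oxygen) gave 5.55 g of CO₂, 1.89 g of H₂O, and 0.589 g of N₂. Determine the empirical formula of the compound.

C3H5NO

mol C = 5.55 g CO₂ ÷ 44.009 g/mol = 0.1261 mol
mol H = 2 × 1.89 g H₂O ÷ 18.015 g/mol = 0.2098 mol
mol N = 2 × 0.589 g N₂ ÷ 28.014 g/mol = 0.04205 mol
mass O = 2.99 − (1.515 + 0.2115 + 0.5890) = 0.6748 g → mol O = 0.6748 ÷ 15.999 = 0.04218 mol
Divide by the smallest (0.04205 mol): C 2.999, H 4.990, N 1.000, O 1.003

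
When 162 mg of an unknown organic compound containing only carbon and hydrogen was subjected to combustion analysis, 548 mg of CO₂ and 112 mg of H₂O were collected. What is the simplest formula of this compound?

CH

mol C = 0.548 g CO₂ ÷ 44.009 g/mol = 0.01245 mol
mol H = 2 × 0.112 g H₂O ÷ 18.015 g/mol = 0.01243 mol
Divide by the smallest (0.01243 mol): C 1.001, H 1.000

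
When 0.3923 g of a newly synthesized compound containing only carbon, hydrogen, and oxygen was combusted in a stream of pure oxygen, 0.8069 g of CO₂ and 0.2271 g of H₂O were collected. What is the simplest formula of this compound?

mol C = 0.8069 g CO₂ ÷ 44.009 g/mol = 0.018335 mol
mol H = 2 × 0.2271 g H₂O ÷ 18.015 g/mol = 0.025212 mol
mass O = 0.3923 − (0.22022 + 0.025414) = 0.14667 g → mol O = 0.14667 ÷ 15.999 = 0.0091672 mol
Divide by the smallest (0.0091672 mol): C 2.000, H 2.750, O 1.000
Multiplying each by 4 gives whole numbers: C 8.00, H 11.00, O 4.00

C8H11O4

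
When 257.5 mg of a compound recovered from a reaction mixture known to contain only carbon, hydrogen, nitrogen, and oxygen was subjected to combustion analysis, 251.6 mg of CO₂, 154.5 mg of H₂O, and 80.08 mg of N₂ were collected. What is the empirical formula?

mol C = 0.2516 g CO₂ ÷ 44.009 g/mol = 0.0057170 mol
mol H = 2 × 0.1545 g H₂O ÷ 18.015 g/mol = 0.017152 mol
mol N = 2 × 0.08008 g N₂ ÷ 28.014 g/mol = 0.0057171 mol
mass O = 0.2575 − (0.068667 + 0.017290 + 0.080080) = 0.091463 g → mol O = 0.091463 ÷ 15.999 = 0.0057168 mol
Divide by the smallest (0.0057168 mol): C 1.000, H 3.000, N 1.000, O 1.000

CH3NO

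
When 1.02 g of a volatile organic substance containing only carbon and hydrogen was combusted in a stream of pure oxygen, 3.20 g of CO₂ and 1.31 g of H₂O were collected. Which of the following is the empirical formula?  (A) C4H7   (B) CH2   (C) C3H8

(B) CH2

mol C = 3.20 g CO₂ ÷ 44.009 g/mol = 0.07271 mol
mol H = 2 × 1.31 g H₂O ÷ 18.015 g/mol = 0.1454 mol
Divide by the smallest (0.07271 mol): C 1.000, H 2.000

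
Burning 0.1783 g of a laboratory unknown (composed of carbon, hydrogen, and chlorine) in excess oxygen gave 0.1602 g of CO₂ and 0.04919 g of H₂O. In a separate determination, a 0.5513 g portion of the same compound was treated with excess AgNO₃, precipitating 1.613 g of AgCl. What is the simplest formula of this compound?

C2H3Cl2

mol C = 0.1602 g CO₂ ÷ 44.009 g/mol = 0.0036402 mol
mol H = 2 × 0.04919 g H₂O ÷ 18.015 g/mol = 0.0054610 mol
From the AgCl data: mol Cl per gram of compound = (1.613 ÷ 143.318) ÷ 0.5513 = 0.020415 mol/g, so in the 0.1783 g combustion sample mol Cl = 0.0036400 mol
Divide by the smallest (0.0036400 mol): C 1.000, H 1.500, Cl 1.000
Multiplying each by 2 gives whole numbers: C 2.00, H 3.00, Cl 2.00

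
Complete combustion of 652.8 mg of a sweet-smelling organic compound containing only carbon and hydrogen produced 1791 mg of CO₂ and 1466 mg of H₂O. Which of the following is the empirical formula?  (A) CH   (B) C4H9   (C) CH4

(C) CH4

mol C = 1.791 g CO₂ ÷ 44.009 g/mol = 0.040696 mol
mol H = 2 × 1.466 g H₂O ÷ 18.015 g/mol = 0.16275 mol
Divide by the smallest (0.040696 mol): C 1.000, H 3.999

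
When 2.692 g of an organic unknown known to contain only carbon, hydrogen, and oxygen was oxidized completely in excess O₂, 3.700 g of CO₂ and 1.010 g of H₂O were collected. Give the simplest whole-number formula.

C6H8O7

mol C = 3.700 g CO₂ ÷ 44.009 g/mol = 0.084074 mol
mol H = 2 × 1.010 g H₂O ÷ 18.015 g/mol = 0.11213 mol
mass O = 2.692 − (1.0098 + 0.11303) = 1.5692 g → mol O = 1.5692 ÷ 15.999 = 0.098079 mol
Divide by the smallest (0.084074 mol): C 1.000, H 1.334, O 1.167
Multiplying each by 6 gives whole numbers: C 6.00, H 8.00, O 7.00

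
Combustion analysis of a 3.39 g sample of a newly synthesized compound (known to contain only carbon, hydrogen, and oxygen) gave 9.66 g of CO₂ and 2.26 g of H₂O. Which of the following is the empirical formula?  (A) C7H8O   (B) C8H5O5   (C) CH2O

(A) C7H8O

mol C = 9.66 g CO₂ ÷ 44.009 g/mol = 0.2195 mol
mol H = 2 × 2.26 g H₂O ÷ 18.015 g/mol = 0.2509 mol
mass O = 3.39 − (2.636 + 0.2529) = 0.5007 g → mol O = 0.5007 ÷ 15.999 = 0.03129 mol
Divide by the smallest (0.03129 mol): C 7.014, H 8.018, O 1.000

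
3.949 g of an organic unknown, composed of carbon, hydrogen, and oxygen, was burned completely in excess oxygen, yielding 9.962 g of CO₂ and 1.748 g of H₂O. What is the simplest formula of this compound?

mol C = 9.962 g CO₂ ÷ 44.009 g/mol = 0.22636 mol
mol H = 2 × 1.748 g H₂O ÷ 18.015 g/mol = 0.19406 mol
mass O = 3.949 − (2.7188 + 0.19561) = 1.0345 g → mol O = 1.0345 ÷ 15.999 = 0.064663 mol
Divide by the smallest (0.064663 mol): C 3.501, H 3.001, O 1.000
Multiplying each by 2 gives whole numbers: C 7.00, H 6.00, O 2.00

C7H6O2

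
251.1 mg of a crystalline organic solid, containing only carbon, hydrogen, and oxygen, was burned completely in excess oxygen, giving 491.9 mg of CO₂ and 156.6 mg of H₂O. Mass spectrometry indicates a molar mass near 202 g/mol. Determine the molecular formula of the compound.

mol C = 0.4919 g CO₂ ÷ 44.009 g/mol = 0.011177 mol
mol H = 2 × 0.1566 g H₂O ÷ 18.015 g/mol = 0.017386 mol
mass O = 0.2511 − (0.13425 + 0.017525) = 0.099325 g → mol O = 0.099325 ÷ 15.999 = 0.0062082 mol
Divide by the smallest (0.0062082 mol): C 1.800, H 2.800, O 1.000
Multiplying each by 5 gives whole numbers: C 9.00, H 14.00, O 5.00
Empirical formula: C9H14O5
Empirical-formula mass = 202.21 g/mol; 202 ÷ 202.21 ≈ 1, so the molecular formula is C9H14O5.

C9H14O5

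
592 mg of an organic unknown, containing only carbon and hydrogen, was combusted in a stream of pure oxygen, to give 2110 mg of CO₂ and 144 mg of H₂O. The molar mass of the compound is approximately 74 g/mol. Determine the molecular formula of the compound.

mol C = 2.11 g CO₂ ÷ 44.009 g/mol = 0.04794 mol
mol H = 2 × 0.144 g H₂O ÷ 18.015 g/mol = 0.01599 mol
Divide by the smallest (0.01599 mol): C 2.999, H 1.000
Empirical formula: C3H
Empirical-formula mass = 37.04 g/mol; 74 ÷ 37.04 ≈ 2, so the molecular formula is C6H2.

C6H2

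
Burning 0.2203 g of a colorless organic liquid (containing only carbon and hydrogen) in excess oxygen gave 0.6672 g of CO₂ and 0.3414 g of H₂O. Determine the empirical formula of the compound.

C2H5

mol C = 0.6672 g CO₂ ÷ 44.009 g/mol = 0.015161 mol
mol H = 2 × 0.3414 g H₂O ÷ 18.015 g/mol = 0.037902 mol
Divide by the smallest (0.015161 mol): C 1.000, H 2.500
Multiplying each by 2 gives whole numbers: C 2.00, H 5.00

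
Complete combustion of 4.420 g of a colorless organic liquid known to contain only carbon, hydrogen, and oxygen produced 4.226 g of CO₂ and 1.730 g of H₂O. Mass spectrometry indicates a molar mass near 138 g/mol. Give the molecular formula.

C3H6O6

mol C = 4.226 g CO₂ ÷ 44.009 g/mol = 0.096026 mol
mol H = 2 × 1.730 g H₂O ÷ 18.015 g/mol = 0.19206 mol
mass O = 4.420 − (1.1534 + 0.19360) = 3.0730 g → mol O = 3.0730 ÷ 15.999 = 0.19208 mol
Divide by the smallest (0.096026 mol): C 1.000, H 2.000, O 2.000
Empirical formula: CH2O2
Empirical-formula mass = 46.02 g/mol; 138 ÷ 46.02 ≈ 3, so the molecular formula is C3H6O6.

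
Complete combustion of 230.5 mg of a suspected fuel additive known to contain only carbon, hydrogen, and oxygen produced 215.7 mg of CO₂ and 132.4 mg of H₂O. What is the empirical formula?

CH3O2

mol C = 0.2157 g CO₂ ÷ 44.009 g/mol = 0.0049013 mol
mol H = 2 × 0.1324 g H₂O ÷ 18.015 g/mol = 0.014699 mol
mass O = 0.2305 − (0.058869 + 0.014816) = 0.15681 g → mol O = 0.15681 ÷ 15.999 = 0.0098015 mol
Divide by the smallest (0.0049013 mol): C 1.000, H 2.999, O 2.000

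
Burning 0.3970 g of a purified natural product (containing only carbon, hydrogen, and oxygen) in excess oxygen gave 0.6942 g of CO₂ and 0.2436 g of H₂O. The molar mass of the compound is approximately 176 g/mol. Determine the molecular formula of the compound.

C7H12O5

mol C = 0.6942 g CO₂ ÷ 44.009 g/mol = 0.015774 mol
mol H = 2 × 0.2436 g H₂O ÷ 18.015 g/mol = 0.027044 mol
mass O = 0.3970 − (0.18946 + 0.027260) = 0.18028 g → mol O = 0.18028 ÷ 15.999 = 0.011268 mol
Divide by the smallest (0.011268 mol): C 1.400, H 2.400, O 1.000
Multiplying each by 5 gives whole numbers: C 7.00, H 12.00, O 5.00
Empirical formula: C7H12O5
Empirical-formula mass = 176.17 g/mol; 176 ÷ 176.17 ≈ 1, so the molecular formula is C7H12O5.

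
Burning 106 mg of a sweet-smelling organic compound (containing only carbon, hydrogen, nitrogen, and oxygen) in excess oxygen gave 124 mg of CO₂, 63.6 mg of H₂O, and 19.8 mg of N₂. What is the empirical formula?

C2H5NO2

mol C = 0.124 g CO₂ ÷ 44.009 g/mol = 0.002818 mol
mol H = 2 × 0.0636 g H₂O ÷ 18.015 g/mol = 0.007061 mol
mol N = 2 × 0.0198 g N₂ ÷ 28.014 g/mol = 0.001414 mol
mass O = 0.106 − (0.03384 + 0.007117 + 0.01980) = 0.04524 g → mol O = 0.04524 ÷ 15.999 = 0.002828 mol
Divide by the smallest (0.001414 mol): C 1.993, H 4.995, N 1.000, O 2.000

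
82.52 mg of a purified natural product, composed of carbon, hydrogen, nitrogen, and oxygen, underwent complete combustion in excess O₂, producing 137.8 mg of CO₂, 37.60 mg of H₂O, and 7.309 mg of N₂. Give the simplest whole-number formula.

mol C = 0.1378 g CO₂ ÷ 44.009 g/mol = 0.0031312 mol
mol H = 2 × 0.03760 g H₂O ÷ 18.015 g/mol = 0.0041743 mol
mol N = 2 × 0.007309 g N₂ ÷ 28.014 g/mol = 0.00052181 mol
mass O = 0.08252 − (0.037609 + 0.0042077 + 0.0073090) = 0.033395 g → mol O = 0.033395 ÷ 15.999 = 0.0020873 mol
Divide by the smallest (0.00052181 mol): C 6.001, H 8.000, N 1.000, O 4.000

C6H8NO4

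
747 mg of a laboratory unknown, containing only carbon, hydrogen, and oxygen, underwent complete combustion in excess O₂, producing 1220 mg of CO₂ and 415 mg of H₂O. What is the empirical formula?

mol C = 1.22 g CO₂ ÷ 44.009 g/mol = 0.02772 mol
mol H = 2 × 0.415 g H₂O ÷ 18.015 g/mol = 0.04607 mol
mass O = 0.747 − (0.3330 + 0.04644) = 0.3676 g → mol O = 0.3676 ÷ 15.999 = 0.02298 mol
Divide by the smallest (0.02298 mol): C 1.207, H 2.005, O 1.000
Multiplying each by 5 gives whole numbers: C 6.03, H 10.03, O 5.00

C6H10O5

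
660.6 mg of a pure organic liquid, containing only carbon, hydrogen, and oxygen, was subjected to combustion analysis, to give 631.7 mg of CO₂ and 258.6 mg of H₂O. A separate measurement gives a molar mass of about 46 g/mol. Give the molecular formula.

mol C = 0.6317 g CO₂ ÷ 44.009 g/mol = 0.014354 mol
mol H = 2 × 0.2586 g H₂O ÷ 18.015 g/mol = 0.028709 mol
mass O = 0.6606 − (0.17240 + 0.028939) = 0.45926 g → mol O = 0.45926 ÷ 15.999 = 0.028705 mol
Divide by the smallest (0.014354 mol): C 1.000, H 2.000, O 2.000
Empirical formula: CH2O2
Empirical-formula mass = 46.02 g/mol; 46 ÷ 46.02 ≈ 1, so the molecular formula is CH2O2.

CH2O2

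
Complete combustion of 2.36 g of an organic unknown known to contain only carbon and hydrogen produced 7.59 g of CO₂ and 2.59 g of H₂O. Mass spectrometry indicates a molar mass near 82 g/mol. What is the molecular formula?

C6H10

mol C = 7.59 g CO₂ ÷ 44.009 g/mol = 0.1725 mol
mol H = 2 × 2.59 g H₂O ÷ 18.015 g/mol = 0.2875 mol
Divide by the smallest (0.1725 mol): C 1.000, H 1.667
Multiplying each by 3 gives whole numbers: C 3.00, H 5.00
Empirical formula: C3H5
Empirical-formula mass = 41.07 g/mol; 82 ÷ 41.07 ≈ 2, so the molecular formula is C6H10.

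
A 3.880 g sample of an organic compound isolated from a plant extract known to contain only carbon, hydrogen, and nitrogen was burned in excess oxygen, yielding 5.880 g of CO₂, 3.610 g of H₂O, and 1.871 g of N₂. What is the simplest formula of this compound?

mol C = 5.880 g CO₂ ÷ 44.009 g/mol = 0.13361 mol
mol H = 2 × 3.610 g H₂O ÷ 18.015 g/mol = 0.40078 mol
mol N = 2 × 1.871 g N₂ ÷ 28.014 g/mol = 0.13358 mol
Divide by the smallest (0.13358 mol): C 1.000, H 3.000, N 1.000

CH3N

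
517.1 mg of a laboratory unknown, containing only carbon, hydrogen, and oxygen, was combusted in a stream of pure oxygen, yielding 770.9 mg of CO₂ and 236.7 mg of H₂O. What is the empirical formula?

mol C = 0.7709 g CO₂ ÷ 44.009 g/mol = 0.017517 mol
mol H = 2 × 0.2367 g H₂O ÷ 18.015 g/mol = 0.026278 mol
mass O = 0.5171 − (0.21040 + 0.026488) = 0.28022 g → mol O = 0.28022 ÷ 15.999 = 0.017515 mol
Divide by the smallest (0.017515 mol): C 1.000, H 1.500, O 1.000
Multiplying each by 2 gives whole numbers: C 2.00, H 3.00, O 2.00

C2H3O2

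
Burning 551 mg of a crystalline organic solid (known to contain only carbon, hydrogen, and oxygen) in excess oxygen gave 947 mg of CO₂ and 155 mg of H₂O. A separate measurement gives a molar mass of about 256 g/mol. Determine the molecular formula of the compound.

mol C = 0.947 g CO₂ ÷ 44.009 g/mol = 0.02152 mol
mol H = 2 × 0.155 g H₂O ÷ 18.015 g/mol = 0.01721 mol
mass O = 0.551 − (0.2585 + 0.01735) = 0.2752 g → mol O = 0.2752 ÷ 15.999 = 0.01720 mol
Divide by the smallest (0.01720 mol): C 1.251, H 1.000, O 1.000
Multiplying each by 4 gives whole numbers: C 5.00, H 4.00, O 4.00
Empirical formula: C5H4O4
Empirical-formula mass = 128.08 g/mol; 256 ÷ 128.08 ≈ 2, so the molecular formula is C10H8O8.

C10H8O8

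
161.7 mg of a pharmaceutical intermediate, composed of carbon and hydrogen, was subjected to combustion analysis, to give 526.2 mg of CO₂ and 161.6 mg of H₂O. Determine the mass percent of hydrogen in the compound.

11.18%

mol C = 0.5262 g CO₂ ÷ 44.009 g/mol = 0.011957 mol
mol H = 2 × 0.1616 g H₂O ÷ 18.015 g/mol = 0.017941 mol
mass % H = 0.018084 g ÷ 0.1617 g × 100%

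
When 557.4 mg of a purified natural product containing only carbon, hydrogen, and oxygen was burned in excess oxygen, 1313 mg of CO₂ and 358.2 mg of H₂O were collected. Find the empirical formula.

mol C = 1.313 g CO₂ ÷ 44.009 g/mol = 0.029835 mol
mol H = 2 × 0.3582 g H₂O ÷ 18.015 g/mol = 0.039767 mol
mass O = 0.5574 − (0.35835 + 0.040085) = 0.15897 g → mol O = 0.15897 ÷ 15.999 = 0.0099362 mol
Divide by the smallest (0.0099362 mol): C 3.003, H 4.002, O 1.000

C3H4O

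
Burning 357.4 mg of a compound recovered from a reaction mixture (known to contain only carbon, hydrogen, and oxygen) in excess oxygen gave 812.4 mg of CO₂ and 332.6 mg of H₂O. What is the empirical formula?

C3H6O

mol C = 0.8124 g CO₂ ÷ 44.009 g/mol = 0.018460 mol
mol H = 2 × 0.3326 g H₂O ÷ 18.015 g/mol = 0.036925 mol
mass O = 0.3574 − (0.22172 + 0.037220) = 0.098458 g → mol O = 0.098458 ÷ 15.999 = 0.0061540 mol
Divide by the smallest (0.0061540 mol): C 3.000, H 6.000, O 1.000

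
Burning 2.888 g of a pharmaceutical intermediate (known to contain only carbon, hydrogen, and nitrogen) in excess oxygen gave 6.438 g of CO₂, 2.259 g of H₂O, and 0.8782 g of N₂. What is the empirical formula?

mol C = 6.438 g CO₂ ÷ 44.009 g/mol = 0.14629 mol
mol H = 2 × 2.259 g H₂O ÷ 18.015 g/mol = 0.25079 mol
mol N = 2 × 0.8782 g N₂ ÷ 28.014 g/mol = 0.062697 mol
Divide by the smallest (0.062697 mol): C 2.333, H 4.000, N 1.000
Multiplying each by 3 gives whole numbers: C 7.00, H 12.00, N 3.00

C7H12N3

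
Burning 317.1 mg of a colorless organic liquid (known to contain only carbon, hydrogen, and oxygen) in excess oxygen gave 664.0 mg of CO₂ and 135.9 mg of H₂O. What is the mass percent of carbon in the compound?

57.15%

mol C = 0.6640 g CO₂ ÷ 44.009 g/mol = 0.015088 mol
mol H = 2 × 0.1359 g H₂O ÷ 18.015 g/mol = 0.015087 mol
mass O = 0.3171 − (0.18122 + 0.015208) = 0.12067 g → mol O = 0.12067 ÷ 15.999 = 0.0075425 mol
mass % C = 0.18122 g ÷ 0.3171 g × 100%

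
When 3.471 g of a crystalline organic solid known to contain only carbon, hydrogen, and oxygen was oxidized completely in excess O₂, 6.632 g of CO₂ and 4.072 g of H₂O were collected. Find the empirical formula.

mol C = 6.632 g CO₂ ÷ 44.009 g/mol = 0.15070 mol
mol H = 2 × 4.072 g H₂O ÷ 18.015 g/mol = 0.45207 mol
mass O = 3.471 − (1.8100 + 0.45568) = 1.2053 g → mol O = 1.2053 ÷ 15.999 = 0.075336 mol
Divide by the smallest (0.075336 mol): C 2.000, H 6.001, O 1.000

C2H6O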